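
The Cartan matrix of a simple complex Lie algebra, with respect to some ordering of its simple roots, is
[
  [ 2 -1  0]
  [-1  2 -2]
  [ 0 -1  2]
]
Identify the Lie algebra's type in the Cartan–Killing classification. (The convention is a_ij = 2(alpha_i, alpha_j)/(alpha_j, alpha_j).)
The matrix has rank 3 with 2's on the diagonal. Reading the off-diagonal entries as Dynkin edges (a single edge where a_ij = a_ji = -1; a double or triple edge where a_ij * a_ji = 2 or 3), the diagram is a chain of 3 nodes with a double edge at one end; the terminal node there is the unique short simple root (B_3). One simple-root ordering that puts it in standard form is (alpha_1, alpha_2, alpha_3). So the algebra is type B_3, i.e. so(7).

type B_3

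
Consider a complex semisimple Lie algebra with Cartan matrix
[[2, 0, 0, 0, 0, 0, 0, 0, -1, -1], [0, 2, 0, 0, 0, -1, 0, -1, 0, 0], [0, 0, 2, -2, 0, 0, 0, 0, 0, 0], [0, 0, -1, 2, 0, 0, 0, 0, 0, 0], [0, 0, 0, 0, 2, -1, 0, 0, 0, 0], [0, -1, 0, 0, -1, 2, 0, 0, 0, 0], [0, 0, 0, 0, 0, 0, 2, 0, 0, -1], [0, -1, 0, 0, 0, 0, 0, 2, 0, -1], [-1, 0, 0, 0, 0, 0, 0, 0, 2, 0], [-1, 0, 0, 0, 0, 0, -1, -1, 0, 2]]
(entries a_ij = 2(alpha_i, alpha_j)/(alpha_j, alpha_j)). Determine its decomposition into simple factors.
type B_2 + type E_8

The diagram associated to this matrix has two connected components: the simple roots {alpha_3, alpha_4} form a chain of 2 nodes with a double edge at one end; the terminal node there is the unique short simple root (B_2), and {alpha_1, alpha_2, alpha_5, alpha_6, alpha_7, alpha_8, alpha_9, alpha_10} form a chain of 7 nodes with one extra node attached to the third node from one end (E_8). A semisimple Lie algebra decomposes uniquely as the direct sum of simple ideals, one per connected component of its Dynkin diagram, so g ≅ B_2 ⊕ E_8 (dimension 10 + 248 = 258).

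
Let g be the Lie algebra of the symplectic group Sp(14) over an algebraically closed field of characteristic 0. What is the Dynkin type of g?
C7

This is sp(14), which has dimension 14(14+1)/2 = 105 and rank 14/2 = 7. In the classification of classical Lie algebras, the symplectic algebra sp(2n) has type C_n; here n = 7, so the Dynkin diagram is a chain of 7 nodes with a double edge at one end; the terminal node there is the unique long simple root (C_7). Hence the type is C_7.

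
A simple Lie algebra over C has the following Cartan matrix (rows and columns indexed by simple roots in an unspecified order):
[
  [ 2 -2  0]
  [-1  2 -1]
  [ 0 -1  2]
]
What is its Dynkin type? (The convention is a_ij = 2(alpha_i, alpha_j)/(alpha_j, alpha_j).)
C_3

The matrix has rank 3 with 2's on the diagonal. Reading the off-diagonal entries as Dynkin edges (a single edge where a_ij = a_ji = -1; a double or triple edge where a_ij * a_ji = 2 or 3), the diagram is a chain of 3 nodes with a double edge at one end; the terminal node there is the unique long simple root (C_3). One simple-root ordering that puts it in standard form is (alpha_3, alpha_2, alpha_1). So the algebra is type C_3, i.e. sp(6).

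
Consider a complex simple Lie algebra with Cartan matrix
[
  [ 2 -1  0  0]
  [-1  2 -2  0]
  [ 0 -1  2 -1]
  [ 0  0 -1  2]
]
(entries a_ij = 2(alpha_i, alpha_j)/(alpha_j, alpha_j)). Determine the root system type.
The matrix has rank 4 with 2's on the diagonal. Reading the off-diagonal entries as Dynkin edges (a single edge where a_ij = a_ji = -1; a double or triple edge where a_ij * a_ji = 2 or 3), the diagram is a chain of 4 nodes with a double edge between the middle two (F_4). One simple-root ordering that puts it in standard form is (alpha_1, alpha_2, alpha_3, alpha_4). So the algebra is type F_4.

F4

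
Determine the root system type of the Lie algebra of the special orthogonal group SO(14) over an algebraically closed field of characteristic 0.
type D_7

This is so(14) with 14 even, which has dimension 14(14-1)/2 = 91 and rank 14/2 = 7. In the classification of classical Lie algebras, the orthogonal algebra so(2n) in an even number of variables has type D_n; here n = 7, so the Dynkin diagram is a chain of 5 nodes with a fork of two nodes at one end (D_7). Hence the type is D_7.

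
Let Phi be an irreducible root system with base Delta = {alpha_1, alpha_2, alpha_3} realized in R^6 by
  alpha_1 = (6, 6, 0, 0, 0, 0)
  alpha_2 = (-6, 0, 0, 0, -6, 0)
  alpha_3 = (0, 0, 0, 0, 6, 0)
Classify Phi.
B_3 (so(7))

Compute the Cartan integers a_ij = 2(alpha_i, alpha_j)/(alpha_j, alpha_j); the resulting 3x3 Cartan matrix is
[[2, -1, 0], [-1, 2, -2], [0, -1, 2]].
The roots have two lengths (squared-length ratio 2:1); the short ones are alpha_{3}. The associated Dynkin diagram is a chain of 3 nodes with a double edge at one end; the terminal node there is the unique short simple root (B_3), so the type is B_3 (the algebra so(7)).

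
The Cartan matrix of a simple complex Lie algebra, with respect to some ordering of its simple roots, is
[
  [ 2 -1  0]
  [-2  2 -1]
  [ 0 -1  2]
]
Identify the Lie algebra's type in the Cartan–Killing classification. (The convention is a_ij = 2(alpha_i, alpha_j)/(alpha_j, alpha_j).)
B3

The matrix has rank 3 with 2's on the diagonal. Reading the off-diagonal entries as Dynkin edges (a single edge where a_ij = a_ji = -1; a double or triple edge where a_ij * a_ji = 2 or 3), the diagram is a chain of 3 nodes with a double edge at one end; the terminal node there is the unique short simple root (B_3). One simple-root ordering that puts it in standard form is (alpha_3, alpha_2, alpha_1). So the algebra is type B_3, i.e. so(7).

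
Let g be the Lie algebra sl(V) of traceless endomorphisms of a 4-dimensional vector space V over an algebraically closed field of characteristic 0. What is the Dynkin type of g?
A3

This is sl(4), which has dimension 4^2 - 1 = 15 and rank 4 - 1 = 3 (a Cartan subalgebra is the diagonal traceless matrices). In the classification of classical Lie algebras, the special linear algebra sl(n+1) has type A_n; here n = 3, so the Dynkin diagram is a chain of 3 nodes with single edges (A_3). Hence the type is A_3.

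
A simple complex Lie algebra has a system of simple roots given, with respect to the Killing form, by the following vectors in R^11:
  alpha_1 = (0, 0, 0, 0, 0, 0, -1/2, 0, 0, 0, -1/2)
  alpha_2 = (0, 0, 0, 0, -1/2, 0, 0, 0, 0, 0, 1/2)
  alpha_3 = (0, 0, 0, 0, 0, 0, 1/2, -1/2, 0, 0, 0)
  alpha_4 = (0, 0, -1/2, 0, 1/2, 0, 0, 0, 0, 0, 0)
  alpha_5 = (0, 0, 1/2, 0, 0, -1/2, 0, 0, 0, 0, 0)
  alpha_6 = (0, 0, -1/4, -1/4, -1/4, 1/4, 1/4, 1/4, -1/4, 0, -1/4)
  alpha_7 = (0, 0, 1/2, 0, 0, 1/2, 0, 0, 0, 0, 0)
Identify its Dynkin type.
E_7

Compute the Cartan integers a_ij = 2(alpha_i, alpha_j)/(alpha_j, alpha_j); the resulting 7x7 Cartan matrix is
[[2, -1, -1, 0, 0, 0, 0], [-1, 2, 0, -1, 0, 0, 0], [-1, 0, 2, 0, 0, 0, 0], [0, -1, 0, 2, -1, 0, -1], [0, 0, 0, -1, 2, -1, 0], [0, 0, 0, 0, -1, 2, 0], [0, 0, 0, -1, 0, 0, 2]].
All simple roots have the same length, so the diagram is simply laced. The associated Dynkin diagram is a chain of 6 nodes with one extra node attached to the third node from one end (E_7), so the type is E_7.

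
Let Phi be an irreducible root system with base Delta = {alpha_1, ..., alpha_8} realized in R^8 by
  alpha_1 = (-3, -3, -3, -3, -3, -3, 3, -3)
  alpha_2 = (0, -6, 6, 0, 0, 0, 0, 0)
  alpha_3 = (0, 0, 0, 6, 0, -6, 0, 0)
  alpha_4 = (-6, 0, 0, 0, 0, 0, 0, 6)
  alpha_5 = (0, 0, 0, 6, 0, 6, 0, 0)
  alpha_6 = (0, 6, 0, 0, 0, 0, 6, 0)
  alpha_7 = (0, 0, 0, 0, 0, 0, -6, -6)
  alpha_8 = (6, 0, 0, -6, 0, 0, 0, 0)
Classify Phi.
type E_8

Compute the Cartan integers a_ij = 2(alpha_i, alpha_j)/(alpha_j, alpha_j); the resulting 8x8 Cartan matrix is
[[2, 0, 0, 0, -1, 0, 0, 0], [0, 2, 0, 0, 0, -1, 0, 0], [0, 0, 2, 0, 0, 0, 0, -1], [0, 0, 0, 2, 0, 0, -1, -1], [-1, 0, 0, 0, 2, 0, 0, -1], [0, -1, 0, 0, 0, 2, -1, 0], [0, 0, 0, -1, 0, -1, 2, 0], [0, 0, -1, -1, -1, 0, 0, 2]].
All simple roots have the same length, so the diagram is simply laced. The associated Dynkin diagram is a chain of 7 nodes with one extra node attached to the third node from one end (E_8), so the type is E_8.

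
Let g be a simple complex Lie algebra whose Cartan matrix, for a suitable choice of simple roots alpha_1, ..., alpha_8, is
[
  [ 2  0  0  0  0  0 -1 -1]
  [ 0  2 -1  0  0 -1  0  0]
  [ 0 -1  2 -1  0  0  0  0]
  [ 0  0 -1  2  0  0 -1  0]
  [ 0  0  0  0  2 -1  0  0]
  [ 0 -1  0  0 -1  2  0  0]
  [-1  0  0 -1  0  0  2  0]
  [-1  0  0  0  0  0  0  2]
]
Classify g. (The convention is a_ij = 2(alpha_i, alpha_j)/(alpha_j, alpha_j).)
The matrix has rank 8 with 2's on the diagonal. Reading the off-diagonal entries as Dynkin edges (a single edge where a_ij = a_ji = -1; a double or triple edge where a_ij * a_ji = 2 or 3), the diagram is a chain of 8 nodes with single edges (A_8). One simple-root ordering that puts it in standard form is (alpha_8, alpha_1, alpha_7, alpha_4, alpha_3, alpha_2, alpha_6, alpha_5). So the algebra is type A_8, i.e. sl(9).

type A_8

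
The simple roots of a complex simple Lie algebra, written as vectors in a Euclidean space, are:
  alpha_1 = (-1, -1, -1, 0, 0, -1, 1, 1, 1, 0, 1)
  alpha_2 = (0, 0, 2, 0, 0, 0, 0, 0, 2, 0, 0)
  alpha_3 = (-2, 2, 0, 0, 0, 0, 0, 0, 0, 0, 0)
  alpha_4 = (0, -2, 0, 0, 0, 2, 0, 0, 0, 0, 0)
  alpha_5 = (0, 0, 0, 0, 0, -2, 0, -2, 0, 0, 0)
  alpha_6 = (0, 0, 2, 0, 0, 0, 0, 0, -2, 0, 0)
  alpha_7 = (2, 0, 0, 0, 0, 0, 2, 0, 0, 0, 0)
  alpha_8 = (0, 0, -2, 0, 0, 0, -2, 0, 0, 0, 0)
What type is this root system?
Compute the Cartan integers a_ij = 2(alpha_i, alpha_j)/(alpha_j, alpha_j); the resulting 8x8 Cartan matrix is
[[2, 0, 0, 0, 0, -1, 0, 0], [0, 2, 0, 0, 0, 0, 0, -1], [0, 0, 2, -1, 0, 0, -1, 0], [0, 0, -1, 2, -1, 0, 0, 0], [0, 0, 0, -1, 2, 0, 0, 0], [-1, 0, 0, 0, 0, 2, 0, -1], [0, 0, -1, 0, 0, 0, 2, -1], [0, -1, 0, 0, 0, -1, -1, 2]].
All simple roots have the same length, so the diagram is simply laced. The associated Dynkin diagram is a chain of 7 nodes with one extra node attached to the third node from one end (E_8), so the type is E_8.

E8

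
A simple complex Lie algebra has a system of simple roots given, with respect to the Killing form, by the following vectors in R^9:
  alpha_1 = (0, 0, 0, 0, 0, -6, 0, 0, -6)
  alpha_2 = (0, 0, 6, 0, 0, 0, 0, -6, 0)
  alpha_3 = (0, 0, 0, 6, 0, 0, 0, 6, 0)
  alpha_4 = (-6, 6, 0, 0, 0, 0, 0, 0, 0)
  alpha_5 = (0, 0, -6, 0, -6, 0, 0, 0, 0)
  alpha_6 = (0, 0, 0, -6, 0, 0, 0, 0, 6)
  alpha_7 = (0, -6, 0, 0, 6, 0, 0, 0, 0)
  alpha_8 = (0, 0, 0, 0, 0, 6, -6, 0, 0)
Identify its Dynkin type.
Compute the Cartan integers a_ij = 2(alpha_i, alpha_j)/(alpha_j, alpha_j); the resulting 8x8 Cartan matrix is
[[2, 0, 0, 0, 0, -1, 0, -1], [0, 2, -1, 0, -1, 0, 0, 0], [0, -1, 2, 0, 0, -1, 0, 0], [0, 0, 0, 2, 0, 0, -1, 0], [0, -1, 0, 0, 2, 0, -1, 0], [-1, 0, -1, 0, 0, 2, 0, 0], [0, 0, 0, -1, -1, 0, 2, 0], [-1, 0, 0, 0, 0, 0, 0, 2]].
All simple roots have the same length, so the diagram is simply laced. The associated Dynkin diagram is a chain of 8 nodes with single edges (A_8), so the type is A_8 (the algebra sl(9)).

A_8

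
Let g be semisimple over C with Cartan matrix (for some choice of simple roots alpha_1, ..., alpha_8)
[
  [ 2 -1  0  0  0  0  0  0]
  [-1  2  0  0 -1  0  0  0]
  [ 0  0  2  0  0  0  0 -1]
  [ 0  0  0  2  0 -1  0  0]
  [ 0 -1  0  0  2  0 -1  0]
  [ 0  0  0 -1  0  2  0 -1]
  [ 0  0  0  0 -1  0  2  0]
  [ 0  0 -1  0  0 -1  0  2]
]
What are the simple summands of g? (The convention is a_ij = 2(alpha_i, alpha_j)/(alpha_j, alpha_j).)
A_4 ⊕ A_4

The diagram associated to this matrix has two connected components: the simple roots {alpha_3, alpha_4, alpha_6, alpha_8} form a chain of 4 nodes with single edges (A_4), and {alpha_1, alpha_2, alpha_5, alpha_7} form a chain of 4 nodes with single edges (A_4). A semisimple Lie algebra decomposes uniquely as the direct sum of simple ideals, one per connected component of its Dynkin diagram, so g ≅ A_4 ⊕ A_4 (dimension 24 + 24 = 48).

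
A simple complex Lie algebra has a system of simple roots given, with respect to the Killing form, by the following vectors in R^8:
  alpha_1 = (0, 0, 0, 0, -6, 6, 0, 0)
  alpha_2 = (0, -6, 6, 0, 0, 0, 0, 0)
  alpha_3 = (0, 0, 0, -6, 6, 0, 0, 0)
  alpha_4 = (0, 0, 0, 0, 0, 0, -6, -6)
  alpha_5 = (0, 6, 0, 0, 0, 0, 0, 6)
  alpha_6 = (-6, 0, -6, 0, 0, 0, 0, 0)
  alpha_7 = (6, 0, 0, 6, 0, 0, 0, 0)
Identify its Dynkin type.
Compute the Cartan integers a_ij = 2(alpha_i, alpha_j)/(alpha_j, alpha_j); the resulting 7x7 Cartan matrix is
[[2, 0, -1, 0, 0, 0, 0], [0, 2, 0, 0, -1, -1, 0], [-1, 0, 2, 0, 0, 0, -1], [0, 0, 0, 2, -1, 0, 0], [0, -1, 0, -1, 2, 0, 0], [0, -1, 0, 0, 0, 2, -1], [0, 0, -1, 0, 0, -1, 2]].
All simple roots have the same length, so the diagram is simply laced. The associated Dynkin diagram is a chain of 7 nodes with single edges (A_7), so the type is A_7 (the algebra sl(8)).

A7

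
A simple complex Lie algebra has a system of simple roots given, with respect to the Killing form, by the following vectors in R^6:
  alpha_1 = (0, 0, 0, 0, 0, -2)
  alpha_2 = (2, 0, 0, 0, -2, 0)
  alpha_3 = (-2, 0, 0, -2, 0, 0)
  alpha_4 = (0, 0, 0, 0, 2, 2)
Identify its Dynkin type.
Compute the Cartan integers a_ij = 2(alpha_i, alpha_j)/(alpha_j, alpha_j); the resulting 4x4 Cartan matrix is
[[2, 0, 0, -1], [0, 2, -1, -1], [0, -1, 2, 0], [-2, -1, 0, 2]].
The roots have two lengths (squared-length ratio 2:1); the short ones are alpha_{1}. The associated Dynkin diagram is a chain of 4 nodes with a double edge at one end; the terminal node there is the unique short simple root (B_4), so the type is B_4 (the algebra so(9)).

B4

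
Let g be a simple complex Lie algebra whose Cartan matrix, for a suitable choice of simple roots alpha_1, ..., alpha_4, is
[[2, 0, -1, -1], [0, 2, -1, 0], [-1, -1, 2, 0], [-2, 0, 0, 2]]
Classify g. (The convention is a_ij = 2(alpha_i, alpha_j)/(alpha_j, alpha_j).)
C_4

The matrix has rank 4 with 2's on the diagonal. Reading the off-diagonal entries as Dynkin edges (a single edge where a_ij = a_ji = -1; a double or triple edge where a_ij * a_ji = 2 or 3), the diagram is a chain of 4 nodes with a double edge at one end; the terminal node there is the unique long simple root (C_4). One simple-root ordering that puts it in standard form is (alpha_2, alpha_3, alpha_1, alpha_4). So the algebra is type C_4, i.e. sp(8).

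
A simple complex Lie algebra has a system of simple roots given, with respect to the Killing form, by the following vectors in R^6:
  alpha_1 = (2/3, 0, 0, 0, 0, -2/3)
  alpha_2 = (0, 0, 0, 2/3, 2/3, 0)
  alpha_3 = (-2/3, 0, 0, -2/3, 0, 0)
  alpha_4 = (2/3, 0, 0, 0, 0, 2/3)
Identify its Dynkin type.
Compute the Cartan integers a_ij = 2(alpha_i, alpha_j)/(alpha_j, alpha_j); the resulting 4x4 Cartan matrix is
[[2, 0, -1, 0], [0, 2, -1, 0], [-1, -1, 2, -1], [0, 0, -1, 2]].
All simple roots have the same length, so the diagram is simply laced. The associated Dynkin diagram is a chain of 2 nodes with a fork of two nodes at one end (D_4), so the type is D_4 (the algebra so(8)).

D4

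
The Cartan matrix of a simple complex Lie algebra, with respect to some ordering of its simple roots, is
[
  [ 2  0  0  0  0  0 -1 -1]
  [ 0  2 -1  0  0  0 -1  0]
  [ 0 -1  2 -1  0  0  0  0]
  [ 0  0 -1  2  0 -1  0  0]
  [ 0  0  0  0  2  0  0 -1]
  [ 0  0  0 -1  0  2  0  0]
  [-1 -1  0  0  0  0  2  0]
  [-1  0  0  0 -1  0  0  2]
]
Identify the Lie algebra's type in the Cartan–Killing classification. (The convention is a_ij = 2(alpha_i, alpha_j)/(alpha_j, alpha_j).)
The matrix has rank 8 with 2's on the diagonal. Reading the off-diagonal entries as Dynkin edges (a single edge where a_ij = a_ji = -1; a double or triple edge where a_ij * a_ji = 2 or 3), the diagram is a chain of 8 nodes with single edges (A_8). One simple-root ordering that puts it in standard form is (alpha_5, alpha_8, alpha_1, alpha_7, alpha_2, alpha_3, alpha_4, alpha_6). So the algebra is type A_8, i.e. sl(9).

A8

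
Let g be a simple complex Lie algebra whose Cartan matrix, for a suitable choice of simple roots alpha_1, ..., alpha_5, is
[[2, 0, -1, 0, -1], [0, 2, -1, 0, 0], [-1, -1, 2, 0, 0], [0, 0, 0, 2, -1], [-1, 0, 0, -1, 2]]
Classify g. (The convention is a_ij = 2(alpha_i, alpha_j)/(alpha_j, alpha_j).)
A5

The matrix has rank 5 with 2's on the diagonal. Reading the off-diagonal entries as Dynkin edges (a single edge where a_ij = a_ji = -1; a double or triple edge where a_ij * a_ji = 2 or 3), the diagram is a chain of 5 nodes with single edges (A_5). One simple-root ordering that puts it in standard form is (alpha_4, alpha_5, alpha_1, alpha_3, alpha_2). So the algebra is type A_5, i.e. sl(6).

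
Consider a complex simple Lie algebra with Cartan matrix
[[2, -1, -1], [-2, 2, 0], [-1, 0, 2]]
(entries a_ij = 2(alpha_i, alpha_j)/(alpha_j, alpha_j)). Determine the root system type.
The matrix has rank 3 with 2's on the diagonal. Reading the off-diagonal entries as Dynkin edges (a single edge where a_ij = a_ji = -1; a double or triple edge where a_ij * a_ji = 2 or 3), the diagram is a chain of 3 nodes with a double edge at one end; the terminal node there is the unique long simple root (C_3). One simple-root ordering that puts it in standard form is (alpha_3, alpha_1, alpha_2). So the algebra is type C_3, i.e. sp(6).

C_3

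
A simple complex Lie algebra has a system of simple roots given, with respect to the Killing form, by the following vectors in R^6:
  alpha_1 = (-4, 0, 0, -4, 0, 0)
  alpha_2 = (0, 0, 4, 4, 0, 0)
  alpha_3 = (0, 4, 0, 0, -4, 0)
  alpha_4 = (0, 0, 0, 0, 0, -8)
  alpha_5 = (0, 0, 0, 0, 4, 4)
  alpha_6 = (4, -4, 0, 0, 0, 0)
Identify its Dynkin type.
Compute the Cartan integers a_ij = 2(alpha_i, alpha_j)/(alpha_j, alpha_j); the resulting 6x6 Cartan matrix is
[[2, -1, 0, 0, 0, -1], [-1, 2, 0, 0, 0, 0], [0, 0, 2, 0, -1, -1], [0, 0, 0, 2, -2, 0], [0, 0, -1, -1, 2, 0], [-1, 0, -1, 0, 0, 2]].
The roots have two lengths (squared-length ratio 2:1); the short ones are alpha_{1,2,3,5,6}. The associated Dynkin diagram is a chain of 6 nodes with a double edge at one end; the terminal node there is the unique long simple root (C_6), so the type is C_6 (the algebra sp(12)).

type C_6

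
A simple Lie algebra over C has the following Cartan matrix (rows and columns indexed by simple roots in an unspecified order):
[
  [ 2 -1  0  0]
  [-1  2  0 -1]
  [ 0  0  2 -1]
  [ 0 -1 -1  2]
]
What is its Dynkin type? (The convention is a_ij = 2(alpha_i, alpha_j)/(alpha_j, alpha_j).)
The matrix has rank 4 with 2's on the diagonal. Reading the off-diagonal entries as Dynkin edges (a single edge where a_ij = a_ji = -1; a double or triple edge where a_ij * a_ji = 2 or 3), the diagram is a chain of 4 nodes with single edges (A_4). One simple-root ordering that puts it in standard form is (alpha_1, alpha_2, alpha_4, alpha_3). So the algebra is type A_4, i.e. sl(5).

type A_4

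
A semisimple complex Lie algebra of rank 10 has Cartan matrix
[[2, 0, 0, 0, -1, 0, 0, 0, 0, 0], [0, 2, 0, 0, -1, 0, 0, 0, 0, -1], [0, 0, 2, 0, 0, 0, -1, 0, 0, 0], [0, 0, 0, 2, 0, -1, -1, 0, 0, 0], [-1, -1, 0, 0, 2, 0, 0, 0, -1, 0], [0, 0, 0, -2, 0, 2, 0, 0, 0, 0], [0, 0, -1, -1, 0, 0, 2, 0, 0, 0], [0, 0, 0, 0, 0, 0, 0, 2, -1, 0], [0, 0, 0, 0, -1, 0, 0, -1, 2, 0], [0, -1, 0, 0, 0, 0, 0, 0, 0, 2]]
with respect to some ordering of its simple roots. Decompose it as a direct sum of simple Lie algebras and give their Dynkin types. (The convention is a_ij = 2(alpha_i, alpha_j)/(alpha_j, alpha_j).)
C4 ⊕ E6

The diagram associated to this matrix has two connected components: the simple roots {alpha_3, alpha_4, alpha_6, alpha_7} form a chain of 4 nodes with a double edge at one end; the terminal node there is the unique long simple root (C_4), and {alpha_1, alpha_2, alpha_5, alpha_8, alpha_9, alpha_10} form a chain of 5 nodes with one extra node attached to the third node from one end (E_6). A semisimple Lie algebra decomposes uniquely as the direct sum of simple ideals, one per connected component of its Dynkin diagram, so g ≅ C_4 ⊕ E_6 (dimension 36 + 78 = 114).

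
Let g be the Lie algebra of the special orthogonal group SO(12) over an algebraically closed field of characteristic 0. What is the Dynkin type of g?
This is so(12) with 12 even, which has dimension 12(12-1)/2 = 66 and rank 12/2 = 6. In the classification of classical Lie algebras, the orthogonal algebra so(2n) in an even number of variables has type D_n; here n = 6, so the Dynkin diagram is a chain of 4 nodes with a fork of two nodes at one end (D_6). Hence the type is D_6.

D_6 (so(12))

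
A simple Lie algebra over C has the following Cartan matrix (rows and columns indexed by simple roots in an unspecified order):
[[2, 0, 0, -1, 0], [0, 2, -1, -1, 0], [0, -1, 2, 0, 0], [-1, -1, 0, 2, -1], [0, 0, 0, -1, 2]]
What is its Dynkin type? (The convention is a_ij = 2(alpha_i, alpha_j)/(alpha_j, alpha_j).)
D_5

The matrix has rank 5 with 2's on the diagonal. Reading the off-diagonal entries as Dynkin edges (a single edge where a_ij = a_ji = -1; a double or triple edge where a_ij * a_ji = 2 or 3), the diagram is a chain of 3 nodes with a fork of two nodes at one end (D_5). One simple-root ordering that puts it in standard form is (alpha_3, alpha_2, alpha_4, alpha_5, alpha_1). So the algebra is type D_5, i.e. so(10).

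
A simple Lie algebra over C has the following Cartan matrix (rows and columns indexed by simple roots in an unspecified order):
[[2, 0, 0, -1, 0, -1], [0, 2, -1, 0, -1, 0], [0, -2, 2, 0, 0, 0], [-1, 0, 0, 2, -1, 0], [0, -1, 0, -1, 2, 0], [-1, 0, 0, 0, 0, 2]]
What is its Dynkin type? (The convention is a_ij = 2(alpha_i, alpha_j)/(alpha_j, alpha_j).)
type C_6

The matrix has rank 6 with 2's on the diagonal. Reading the off-diagonal entries as Dynkin edges (a single edge where a_ij = a_ji = -1; a double or triple edge where a_ij * a_ji = 2 or 3), the diagram is a chain of 6 nodes with a double edge at one end; the terminal node there is the unique long simple root (C_6). One simple-root ordering that puts it in standard form is (alpha_6, alpha_1, alpha_4, alpha_5, alpha_2, alpha_3). So the algebra is type C_6, i.e. sp(12).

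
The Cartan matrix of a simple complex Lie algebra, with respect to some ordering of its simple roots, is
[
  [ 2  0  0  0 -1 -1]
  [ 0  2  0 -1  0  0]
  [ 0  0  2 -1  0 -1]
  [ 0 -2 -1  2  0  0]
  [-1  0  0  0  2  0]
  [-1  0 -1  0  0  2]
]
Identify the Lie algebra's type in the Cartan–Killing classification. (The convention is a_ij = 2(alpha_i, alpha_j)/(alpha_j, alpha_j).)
B6

The matrix has rank 6 with 2's on the diagonal. Reading the off-diagonal entries as Dynkin edges (a single edge where a_ij = a_ji = -1; a double or triple edge where a_ij * a_ji = 2 or 3), the diagram is a chain of 6 nodes with a double edge at one end; the terminal node there is the unique short simple root (B_6). One simple-root ordering that puts it in standard form is (alpha_5, alpha_1, alpha_6, alpha_3, alpha_4, alpha_2). So the algebra is type B_6, i.e. so(13).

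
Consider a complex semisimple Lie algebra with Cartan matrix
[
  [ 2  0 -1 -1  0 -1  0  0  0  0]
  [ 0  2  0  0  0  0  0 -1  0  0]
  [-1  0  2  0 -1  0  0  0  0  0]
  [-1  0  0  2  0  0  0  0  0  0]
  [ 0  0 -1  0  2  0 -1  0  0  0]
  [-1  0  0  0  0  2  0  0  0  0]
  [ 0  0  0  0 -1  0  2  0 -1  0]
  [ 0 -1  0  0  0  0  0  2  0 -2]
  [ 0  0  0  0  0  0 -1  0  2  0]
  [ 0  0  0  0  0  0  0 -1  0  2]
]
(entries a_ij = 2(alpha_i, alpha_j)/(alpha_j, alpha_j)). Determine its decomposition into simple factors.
The diagram associated to this matrix has two connected components: the simple roots {alpha_2, alpha_8, alpha_10} form a chain of 3 nodes with a double edge at one end; the terminal node there is the unique short simple root (B_3), and {alpha_1, alpha_3, alpha_4, alpha_5, alpha_6, alpha_7, alpha_9} form a chain of 5 nodes with a fork of two nodes at one end (D_7). A semisimple Lie algebra decomposes uniquely as the direct sum of simple ideals, one per connected component of its Dynkin diagram, so g ≅ B_3 ⊕ D_7 (dimension 21 + 91 = 112).

B3 ⊕ D7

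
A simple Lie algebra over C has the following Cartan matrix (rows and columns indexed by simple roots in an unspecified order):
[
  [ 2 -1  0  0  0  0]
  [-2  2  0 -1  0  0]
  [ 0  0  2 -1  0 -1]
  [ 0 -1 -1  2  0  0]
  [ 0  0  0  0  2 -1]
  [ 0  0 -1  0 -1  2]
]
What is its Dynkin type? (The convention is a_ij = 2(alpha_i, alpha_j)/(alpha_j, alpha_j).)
B_6

The matrix has rank 6 with 2's on the diagonal. Reading the off-diagonal entries as Dynkin edges (a single edge where a_ij = a_ji = -1; a double or triple edge where a_ij * a_ji = 2 or 3), the diagram is a chain of 6 nodes with a double edge at one end; the terminal node there is the unique short simple root (B_6). One simple-root ordering that puts it in standard form is (alpha_5, alpha_6, alpha_3, alpha_4, alpha_2, alpha_1). So the algebra is type B_6, i.e. so(13).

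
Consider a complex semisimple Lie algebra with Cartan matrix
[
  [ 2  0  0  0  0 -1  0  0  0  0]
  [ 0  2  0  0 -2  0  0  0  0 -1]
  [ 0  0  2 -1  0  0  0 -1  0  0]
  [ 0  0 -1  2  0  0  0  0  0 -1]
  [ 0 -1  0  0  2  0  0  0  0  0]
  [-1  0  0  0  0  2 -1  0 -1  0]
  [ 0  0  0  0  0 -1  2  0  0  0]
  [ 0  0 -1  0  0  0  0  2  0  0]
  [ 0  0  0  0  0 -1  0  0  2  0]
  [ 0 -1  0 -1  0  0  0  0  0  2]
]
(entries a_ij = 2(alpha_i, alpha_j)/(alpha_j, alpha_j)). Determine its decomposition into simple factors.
B_6 ⊕ D_4

The diagram associated to this matrix has two connected components: the simple roots {alpha_2, alpha_3, alpha_4, alpha_5, alpha_8, alpha_10} form a chain of 6 nodes with a double edge at one end; the terminal node there is the unique short simple root (B_6), and {alpha_1, alpha_6, alpha_7, alpha_9} form a chain of 2 nodes with a fork of two nodes at one end (D_4). A semisimple Lie algebra decomposes uniquely as the direct sum of simple ideals, one per connected component of its Dynkin diagram, so g ≅ B_6 ⊕ D_4 (dimension 78 + 28 = 106).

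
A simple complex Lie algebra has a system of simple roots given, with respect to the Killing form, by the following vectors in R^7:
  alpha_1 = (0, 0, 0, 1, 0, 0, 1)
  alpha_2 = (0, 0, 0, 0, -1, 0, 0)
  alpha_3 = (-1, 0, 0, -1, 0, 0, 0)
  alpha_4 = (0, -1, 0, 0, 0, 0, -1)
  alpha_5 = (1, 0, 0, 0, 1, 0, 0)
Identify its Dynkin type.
type B_5

Compute the Cartan integers a_ij = 2(alpha_i, alpha_j)/(alpha_j, alpha_j); the resulting 5x5 Cartan matrix is
[[2, 0, -1, -1, 0], [0, 2, 0, 0, -1], [-1, 0, 2, 0, -1], [-1, 0, 0, 2, 0], [0, -2, -1, 0, 2]].
The roots have two lengths (squared-length ratio 2:1); the short ones are alpha_{2}. The associated Dynkin diagram is a chain of 5 nodes with a double edge at one end; the terminal node there is the unique short simple root (B_5), so the type is B_5 (the algebra so(11)).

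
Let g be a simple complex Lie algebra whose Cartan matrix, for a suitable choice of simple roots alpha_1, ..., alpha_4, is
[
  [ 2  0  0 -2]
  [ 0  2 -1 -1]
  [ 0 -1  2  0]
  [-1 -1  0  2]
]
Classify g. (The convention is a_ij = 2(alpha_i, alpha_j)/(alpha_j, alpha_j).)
The matrix has rank 4 with 2's on the diagonal. Reading the off-diagonal entries as Dynkin edges (a single edge where a_ij = a_ji = -1; a double or triple edge where a_ij * a_ji = 2 or 3), the diagram is a chain of 4 nodes with a double edge at one end; the terminal node there is the unique long simple root (C_4). One simple-root ordering that puts it in standard form is (alpha_3, alpha_2, alpha_4, alpha_1). So the algebra is type C_4, i.e. sp(8).

type C_4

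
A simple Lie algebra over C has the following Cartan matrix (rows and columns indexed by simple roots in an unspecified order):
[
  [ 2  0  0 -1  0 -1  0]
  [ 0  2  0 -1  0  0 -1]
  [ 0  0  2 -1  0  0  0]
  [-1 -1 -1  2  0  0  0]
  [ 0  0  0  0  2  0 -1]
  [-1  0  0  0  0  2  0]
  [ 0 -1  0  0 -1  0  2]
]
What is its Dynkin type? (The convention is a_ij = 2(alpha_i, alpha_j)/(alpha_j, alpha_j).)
type E_7

The matrix has rank 7 with 2's on the diagonal. Reading the off-diagonal entries as Dynkin edges (a single edge where a_ij = a_ji = -1; a double or triple edge where a_ij * a_ji = 2 or 3), the diagram is a chain of 6 nodes with one extra node attached to the third node from one end (E_7). One simple-root ordering that puts it in standard form is (alpha_6, alpha_3, alpha_1, alpha_4, alpha_2, alpha_7, alpha_5). So the algebra is type E_7.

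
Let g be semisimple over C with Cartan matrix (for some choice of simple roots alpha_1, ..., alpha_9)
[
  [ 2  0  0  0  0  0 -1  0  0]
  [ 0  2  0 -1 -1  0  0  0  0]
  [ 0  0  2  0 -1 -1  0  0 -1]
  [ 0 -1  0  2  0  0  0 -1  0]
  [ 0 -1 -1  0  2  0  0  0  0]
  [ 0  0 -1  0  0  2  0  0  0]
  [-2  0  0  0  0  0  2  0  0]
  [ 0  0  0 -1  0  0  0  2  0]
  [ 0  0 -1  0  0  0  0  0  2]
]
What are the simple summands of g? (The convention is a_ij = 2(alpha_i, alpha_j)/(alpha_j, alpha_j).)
The diagram associated to this matrix has two connected components: the simple roots {alpha_1, alpha_7} form a chain of 2 nodes with a double edge at one end; the terminal node there is the unique short simple root (B_2), and {alpha_2, alpha_3, alpha_4, alpha_5, alpha_6, alpha_8, alpha_9} form a chain of 5 nodes with a fork of two nodes at one end (D_7). A semisimple Lie algebra decomposes uniquely as the direct sum of simple ideals, one per connected component of its Dynkin diagram, so g ≅ B_2 ⊕ D_7 (dimension 10 + 91 = 101).

B2 ⊕ D7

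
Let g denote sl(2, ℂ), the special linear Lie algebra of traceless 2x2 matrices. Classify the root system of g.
A1

This is sl(2), which has dimension 2^2 - 1 = 3 and rank 2 - 1 = 1 (a Cartan subalgebra is the diagonal traceless matrices). In the classification of classical Lie algebras, the special linear algebra sl(n+1) has type A_n; here n = 1, so the Dynkin diagram is a chain of 1 nodes with single edges (A_1). Hence the type is A_1.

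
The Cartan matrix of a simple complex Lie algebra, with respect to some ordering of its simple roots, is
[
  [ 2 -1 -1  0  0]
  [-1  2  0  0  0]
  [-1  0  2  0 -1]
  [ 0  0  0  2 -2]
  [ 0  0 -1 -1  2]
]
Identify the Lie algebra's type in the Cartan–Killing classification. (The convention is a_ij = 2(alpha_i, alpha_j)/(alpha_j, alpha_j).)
type C_5

The matrix has rank 5 with 2's on the diagonal. Reading the off-diagonal entries as Dynkin edges (a single edge where a_ij = a_ji = -1; a double or triple edge where a_ij * a_ji = 2 or 3), the diagram is a chain of 5 nodes with a double edge at one end; the terminal node there is the unique long simple root (C_5). One simple-root ordering that puts it in standard form is (alpha_2, alpha_1, alpha_3, alpha_5, alpha_4). So the algebra is type C_5, i.e. sp(10).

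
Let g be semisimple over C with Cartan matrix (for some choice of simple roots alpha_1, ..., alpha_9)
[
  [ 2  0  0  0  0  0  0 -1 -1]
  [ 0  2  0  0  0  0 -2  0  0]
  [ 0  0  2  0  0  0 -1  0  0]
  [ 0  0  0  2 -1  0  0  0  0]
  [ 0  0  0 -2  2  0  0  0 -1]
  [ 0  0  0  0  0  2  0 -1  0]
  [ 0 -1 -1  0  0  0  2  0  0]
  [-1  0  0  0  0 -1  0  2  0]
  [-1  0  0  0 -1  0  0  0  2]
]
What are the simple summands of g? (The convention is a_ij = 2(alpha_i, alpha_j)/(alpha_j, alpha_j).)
The diagram associated to this matrix has two connected components: the simple roots {alpha_1, alpha_4, alpha_5, alpha_6, alpha_8, alpha_9} form a chain of 6 nodes with a double edge at one end; the terminal node there is the unique short simple root (B_6), and {alpha_2, alpha_3, alpha_7} form a chain of 3 nodes with a double edge at one end; the terminal node there is the unique long simple root (C_3). A semisimple Lie algebra decomposes uniquely as the direct sum of simple ideals, one per connected component of its Dynkin diagram, so g ≅ B_6 ⊕ C_3 (dimension 78 + 21 = 99).

type B_6 ⊕ type C_3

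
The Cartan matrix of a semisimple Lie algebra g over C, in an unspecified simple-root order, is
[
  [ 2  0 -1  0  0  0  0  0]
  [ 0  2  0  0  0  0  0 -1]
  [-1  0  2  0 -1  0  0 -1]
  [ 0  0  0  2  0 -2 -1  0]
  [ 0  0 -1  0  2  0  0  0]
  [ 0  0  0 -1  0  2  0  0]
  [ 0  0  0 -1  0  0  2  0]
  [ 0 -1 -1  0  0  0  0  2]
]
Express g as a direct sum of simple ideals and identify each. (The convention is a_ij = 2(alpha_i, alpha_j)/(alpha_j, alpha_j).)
B3 + D5

The diagram associated to this matrix has two connected components: the simple roots {alpha_4, alpha_6, alpha_7} form a chain of 3 nodes with a double edge at one end; the terminal node there is the unique short simple root (B_3), and {alpha_1, alpha_2, alpha_3, alpha_5, alpha_8} form a chain of 3 nodes with a fork of two nodes at one end (D_5). A semisimple Lie algebra decomposes uniquely as the direct sum of simple ideals, one per connected component of its Dynkin diagram, so g ≅ B_3 ⊕ D_5 (dimension 21 + 45 = 66).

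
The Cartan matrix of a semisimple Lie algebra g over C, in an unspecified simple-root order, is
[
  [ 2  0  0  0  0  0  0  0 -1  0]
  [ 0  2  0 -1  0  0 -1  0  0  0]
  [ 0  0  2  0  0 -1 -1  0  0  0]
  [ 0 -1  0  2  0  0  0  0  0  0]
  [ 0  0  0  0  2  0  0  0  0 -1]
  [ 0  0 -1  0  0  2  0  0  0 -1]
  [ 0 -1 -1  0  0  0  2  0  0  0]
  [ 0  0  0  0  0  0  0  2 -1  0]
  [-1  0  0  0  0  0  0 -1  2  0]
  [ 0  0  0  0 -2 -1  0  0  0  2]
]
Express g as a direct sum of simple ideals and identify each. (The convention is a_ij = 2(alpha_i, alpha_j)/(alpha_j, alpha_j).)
A_3 + B_7

The diagram associated to this matrix has two connected components: the simple roots {alpha_1, alpha_8, alpha_9} form a chain of 3 nodes with single edges (A_3), and {alpha_2, alpha_3, alpha_4, alpha_5, alpha_6, alpha_7, alpha_10} form a chain of 7 nodes with a double edge at one end; the terminal node there is the unique short simple root (B_7). A semisimple Lie algebra decomposes uniquely as the direct sum of simple ideals, one per connected component of its Dynkin diagram, so g ≅ A_3 ⊕ B_7 (dimension 15 + 105 = 120).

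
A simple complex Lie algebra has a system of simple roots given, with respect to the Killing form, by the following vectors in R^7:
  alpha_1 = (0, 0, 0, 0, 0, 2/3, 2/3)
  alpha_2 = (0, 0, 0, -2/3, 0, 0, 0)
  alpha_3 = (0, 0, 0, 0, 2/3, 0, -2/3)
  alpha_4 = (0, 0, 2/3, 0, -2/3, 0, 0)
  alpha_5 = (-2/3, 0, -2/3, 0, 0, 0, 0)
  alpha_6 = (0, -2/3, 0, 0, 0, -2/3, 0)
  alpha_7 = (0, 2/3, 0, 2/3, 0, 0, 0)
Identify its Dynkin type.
B_7 (so(15))

Compute the Cartan integers a_ij = 2(alpha_i, alpha_j)/(alpha_j, alpha_j); the resulting 7x7 Cartan matrix is
[[2, 0, -1, 0, 0, -1, 0], [0, 2, 0, 0, 0, 0, -1], [-1, 0, 2, -1, 0, 0, 0], [0, 0, -1, 2, -1, 0, 0], [0, 0, 0, -1, 2, 0, 0], [-1, 0, 0, 0, 0, 2, -1], [0, -2, 0, 0, 0, -1, 2]].
The roots have two lengths (squared-length ratio 2:1); the short ones are alpha_{2}. The associated Dynkin diagram is a chain of 7 nodes with a double edge at one end; the terminal node there is the unique short simple root (B_7), so the type is B_7 (the algebra so(15)).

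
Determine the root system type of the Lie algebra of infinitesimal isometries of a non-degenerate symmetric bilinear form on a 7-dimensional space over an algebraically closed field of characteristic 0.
type B_3

This is so(7) with 7 odd, which has dimension 7(7-1)/2 = 21 and rank (7-1)/2 = 3. In the classification of classical Lie algebras, the orthogonal algebra so(2n+1) in an odd number of variables has type B_n; here n = 3, so the Dynkin diagram is a chain of 3 nodes with a double edge at one end; the terminal node there is the unique short simple root (B_3). Hence the type is B_3.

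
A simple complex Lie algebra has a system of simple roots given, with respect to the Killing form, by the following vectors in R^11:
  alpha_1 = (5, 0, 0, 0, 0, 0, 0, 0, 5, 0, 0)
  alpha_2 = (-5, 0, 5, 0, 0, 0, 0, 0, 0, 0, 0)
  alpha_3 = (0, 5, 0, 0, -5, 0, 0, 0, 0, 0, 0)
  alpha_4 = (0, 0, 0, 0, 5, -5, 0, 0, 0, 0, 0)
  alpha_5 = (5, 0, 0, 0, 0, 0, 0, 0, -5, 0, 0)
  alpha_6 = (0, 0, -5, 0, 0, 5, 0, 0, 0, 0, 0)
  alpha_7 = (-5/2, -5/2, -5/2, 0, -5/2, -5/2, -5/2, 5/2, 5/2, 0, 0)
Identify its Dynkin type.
E_7

Compute the Cartan integers a_ij = 2(alpha_i, alpha_j)/(alpha_j, alpha_j); the resulting 7x7 Cartan matrix is
[[2, -1, 0, 0, 0, 0, 0], [-1, 2, 0, 0, -1, -1, 0], [0, 0, 2, -1, 0, 0, 0], [0, 0, -1, 2, 0, -1, 0], [0, -1, 0, 0, 2, 0, -1], [0, -1, 0, -1, 0, 2, 0], [0, 0, 0, 0, -1, 0, 2]].
All simple roots have the same length, so the diagram is simply laced. The associated Dynkin diagram is a chain of 6 nodes with one extra node attached to the third node from one end (E_7), so the type is E_7.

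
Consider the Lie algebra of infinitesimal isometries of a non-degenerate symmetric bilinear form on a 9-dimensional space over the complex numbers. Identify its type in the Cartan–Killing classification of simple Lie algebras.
This is so(9) with 9 odd, which has dimension 9(9-1)/2 = 36 and rank (9-1)/2 = 4. In the classification of classical Lie algebras, the orthogonal algebra so(2n+1) in an odd number of variables has type B_n; here n = 4, so the Dynkin diagram is a chain of 4 nodes with a double edge at one end; the terminal node there is the unique short simple root (B_4). Hence the type is B_4.

type B_4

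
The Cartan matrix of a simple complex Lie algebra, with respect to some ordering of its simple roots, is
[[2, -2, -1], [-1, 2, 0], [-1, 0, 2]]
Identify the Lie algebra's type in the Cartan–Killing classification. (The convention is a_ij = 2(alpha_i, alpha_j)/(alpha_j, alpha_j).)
The matrix has rank 3 with 2's on the diagonal. Reading the off-diagonal entries as Dynkin edges (a single edge where a_ij = a_ji = -1; a double or triple edge where a_ij * a_ji = 2 or 3), the diagram is a chain of 3 nodes with a double edge at one end; the terminal node there is the unique short simple root (B_3). One simple-root ordering that puts it in standard form is (alpha_3, alpha_1, alpha_2). So the algebra is type B_3, i.e. so(7).

B3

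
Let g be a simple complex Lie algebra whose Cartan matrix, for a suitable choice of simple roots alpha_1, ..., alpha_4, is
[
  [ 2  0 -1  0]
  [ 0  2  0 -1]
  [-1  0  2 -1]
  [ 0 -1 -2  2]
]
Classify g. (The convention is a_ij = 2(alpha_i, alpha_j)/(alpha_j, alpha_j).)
The matrix has rank 4 with 2's on the diagonal. Reading the off-diagonal entries as Dynkin edges (a single edge where a_ij = a_ji = -1; a double or triple edge where a_ij * a_ji = 2 or 3), the diagram is a chain of 4 nodes with a double edge between the middle two (F_4). One simple-root ordering that puts it in standard form is (alpha_2, alpha_4, alpha_3, alpha_1). So the algebra is type F_4.

F_4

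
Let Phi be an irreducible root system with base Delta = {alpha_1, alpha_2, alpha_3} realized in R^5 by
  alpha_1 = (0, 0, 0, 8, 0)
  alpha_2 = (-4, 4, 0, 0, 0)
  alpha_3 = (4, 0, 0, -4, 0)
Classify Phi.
Compute the Cartan integers a_ij = 2(alpha_i, alpha_j)/(alpha_j, alpha_j); the resulting 3x3 Cartan matrix is
[[2, 0, -2], [0, 2, -1], [-1, -1, 2]].
The roots have two lengths (squared-length ratio 2:1); the short ones are alpha_{2,3}. The associated Dynkin diagram is a chain of 3 nodes with a double edge at one end; the terminal node there is the unique long simple root (C_3), so the type is C_3 (the algebra sp(6)).

C3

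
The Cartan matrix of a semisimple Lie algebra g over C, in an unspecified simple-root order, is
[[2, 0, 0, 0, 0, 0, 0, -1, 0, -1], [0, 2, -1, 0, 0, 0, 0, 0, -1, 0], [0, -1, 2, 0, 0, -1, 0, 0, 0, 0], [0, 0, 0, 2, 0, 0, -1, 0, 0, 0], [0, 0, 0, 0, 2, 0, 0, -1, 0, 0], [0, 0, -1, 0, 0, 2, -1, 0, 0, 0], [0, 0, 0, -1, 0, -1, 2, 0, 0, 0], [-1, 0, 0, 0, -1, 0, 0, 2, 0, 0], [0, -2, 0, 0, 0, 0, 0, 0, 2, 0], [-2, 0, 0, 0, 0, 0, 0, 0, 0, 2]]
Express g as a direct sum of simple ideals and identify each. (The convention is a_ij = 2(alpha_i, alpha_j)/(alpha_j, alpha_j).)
C_4 (sp(8)) + C_6 (sp(12))

The diagram associated to this matrix has two connected components: the simple roots {alpha_1, alpha_5, alpha_8, alpha_10} form a chain of 4 nodes with a double edge at one end; the terminal node there is the unique long simple root (C_4), and {alpha_2, alpha_3, alpha_4, alpha_6, alpha_7, alpha_9} form a chain of 6 nodes with a double edge at one end; the terminal node there is the unique long simple root (C_6). A semisimple Lie algebra decomposes uniquely as the direct sum of simple ideals, one per connected component of its Dynkin diagram, so g ≅ C_4 ⊕ C_6 (dimension 36 + 78 = 114).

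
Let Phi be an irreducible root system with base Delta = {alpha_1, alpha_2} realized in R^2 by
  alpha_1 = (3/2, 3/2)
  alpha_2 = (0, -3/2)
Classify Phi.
B_2

Compute the Cartan integers a_ij = 2(alpha_i, alpha_j)/(alpha_j, alpha_j); the resulting 2x2 Cartan matrix is
[[2, -2], [-1, 2]].
The roots have two lengths (squared-length ratio 2:1); the short ones are alpha_{2}. The associated Dynkin diagram is a chain of 2 nodes with a double edge at one end; the terminal node there is the unique short simple root (B_2), so the type is B_2 (the algebra so(5)).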